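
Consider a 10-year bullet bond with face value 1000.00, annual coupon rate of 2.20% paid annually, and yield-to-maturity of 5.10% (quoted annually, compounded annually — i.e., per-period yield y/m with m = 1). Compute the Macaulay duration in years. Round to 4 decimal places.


Coupon per period c = face * coupon_rate / m = 22.000000
Periods per year m = 1; per-period yield y/m = 0.051000
Number of cashflows N = 10
Cashflows (t years, CF_t, discount factor 1/(1+y/m)^(m*t), PV):
  t = 1.0000: CF_t = 22.000000, DF = 0.951475, PV = 20.932445
  t = 2.0000: CF_t = 22.000000, DF = 0.905304, PV = 19.916694
  t = 3.0000: CF_t = 22.000000, DF = 0.861374, PV = 18.950232
  t = 4.0000: CF_t = 22.000000, DF = 0.819576, PV = 18.030668
  t = 5.0000: CF_t = 22.000000, DF = 0.779806, PV = 17.155726
  t = 6.0000: CF_t = 22.000000, DF = 0.741965, PV = 16.323241
  t = 7.0000: CF_t = 22.000000, DF = 0.705961, PV = 15.531152
  t = 8.0000: CF_t = 22.000000, DF = 0.671705, PV = 14.777499
  t = 9.0000: CF_t = 22.000000, DF = 0.639110, PV = 14.060418
  t = 10.0000: CF_t = 1022.000000, DF = 0.608097, PV = 621.475104
Price P = sum_t PV_t = 777.153179
Macaulay numerator sum_t t * PV_t:
  t * PV_t at t = 1.0000: 20.932445
  t * PV_t at t = 2.0000: 39.833388
  t * PV_t at t = 3.0000: 56.850696
  t * PV_t at t = 4.0000: 72.122672
  t * PV_t at t = 5.0000: 85.778630
  t * PV_t at t = 6.0000: 97.939444
  t * PV_t at t = 7.0000: 108.718064
  t * PV_t at t = 8.0000: 118.219996
  t * PV_t at t = 9.0000: 126.543763
  t * PV_t at t = 10.0000: 6214.751037
Macaulay duration D = (sum_t t * PV_t) / P = 6941.690136 / 777.153179 = 8.932203

Answer: Macaulay duration = 8.9322 years


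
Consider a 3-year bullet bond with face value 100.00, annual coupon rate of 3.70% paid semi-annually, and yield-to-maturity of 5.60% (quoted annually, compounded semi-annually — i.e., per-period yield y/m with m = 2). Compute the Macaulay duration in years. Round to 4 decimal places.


Coupon per period c = face * coupon_rate / m = 1.850000
Periods per year m = 2; per-period yield y/m = 0.028000
Number of cashflows N = 6
Cashflows (t years, CF_t, discount factor 1/(1+y/m)^(m*t), PV):
  t = 0.5000: CF_t = 1.850000, DF = 0.972763, PV = 1.799611
  t = 1.0000: CF_t = 1.850000, DF = 0.946267, PV = 1.750594
  t = 1.5000: CF_t = 1.850000, DF = 0.920493, PV = 1.702913
  t = 2.0000: CF_t = 1.850000, DF = 0.895422, PV = 1.656530
  t = 2.5000: CF_t = 1.850000, DF = 0.871033, PV = 1.611410
  t = 3.0000: CF_t = 101.850000, DF = 0.847308, PV = 86.298321
Price P = sum_t PV_t = 94.819379
Macaulay numerator sum_t t * PV_t:
  t * PV_t at t = 0.5000: 0.899805
  t * PV_t at t = 1.0000: 1.750594
  t * PV_t at t = 1.5000: 2.554369
  t * PV_t at t = 2.0000: 3.313060
  t * PV_t at t = 2.5000: 4.028526
  t * PV_t at t = 3.0000: 258.894962
Macaulay duration D = (sum_t t * PV_t) / P = 271.441317 / 94.819379 = 2.862720

Answer: Macaulay duration = 2.8627 years


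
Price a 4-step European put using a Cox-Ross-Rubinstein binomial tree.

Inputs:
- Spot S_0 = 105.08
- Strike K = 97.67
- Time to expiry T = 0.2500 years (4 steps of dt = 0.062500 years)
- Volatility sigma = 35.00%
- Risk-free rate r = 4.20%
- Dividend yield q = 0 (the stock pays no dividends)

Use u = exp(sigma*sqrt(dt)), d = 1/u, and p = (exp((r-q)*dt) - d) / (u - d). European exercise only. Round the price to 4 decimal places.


dt = T/N = 0.062500
u = exp(sigma*sqrt(dt)) = 1.091442; d = 1/u = 0.916219
p = (exp((r-q)*dt) - d) / (u - d) = 0.493140
Discount per step: exp(-r*dt) = 0.997378
Stock lattice S(k, i) with i counting down-moves:
  k=0: S(0,0) = 105.0800
  k=1: S(1,0) = 114.6888; S(1,1) = 96.2763
  k=2: S(2,0) = 125.1762; S(2,1) = 105.0800; S(2,2) = 88.2101
  k=3: S(3,0) = 136.6225; S(3,1) = 114.6888; S(3,2) = 96.2763; S(3,3) = 80.8198
  k=4: S(4,0) = 149.1156; S(4,1) = 125.1762; S(4,2) = 105.0800; S(4,3) = 88.2101; S(4,4) = 74.0486
Terminal payoffs V(N, i) = max(K - S_T, 0):
  V(4,0) = 0.000000; V(4,1) = 0.000000; V(4,2) = 0.000000; V(4,3) = 9.459856; V(4,4) = 23.621376
Backward induction: V(k, i) = exp(-r*dt) * [p * V(k+1, i) + (1-p) * V(k+1, i+1)].
  V(3,0) = exp(-r*dt) * [p*0.000000 + (1-p)*0.000000] = 0.000000
  V(3,1) = exp(-r*dt) * [p*0.000000 + (1-p)*0.000000] = 0.000000
  V(3,2) = exp(-r*dt) * [p*0.000000 + (1-p)*9.459856] = 4.782258
  V(3,3) = exp(-r*dt) * [p*9.459856 + (1-p)*23.621376] = 16.594154
  V(2,0) = exp(-r*dt) * [p*0.000000 + (1-p)*0.000000] = 0.000000
  V(2,1) = exp(-r*dt) * [p*0.000000 + (1-p)*4.782258] = 2.417583
  V(2,2) = exp(-r*dt) * [p*4.782258 + (1-p)*16.594154] = 10.741009
  V(1,0) = exp(-r*dt) * [p*0.000000 + (1-p)*2.417583] = 1.222165
  V(1,1) = exp(-r*dt) * [p*2.417583 + (1-p)*10.741009] = 6.619001
  V(0,0) = exp(-r*dt) * [p*1.222165 + (1-p)*6.619001] = 3.947233

Answer: Price = V(0,0) = 3.9472


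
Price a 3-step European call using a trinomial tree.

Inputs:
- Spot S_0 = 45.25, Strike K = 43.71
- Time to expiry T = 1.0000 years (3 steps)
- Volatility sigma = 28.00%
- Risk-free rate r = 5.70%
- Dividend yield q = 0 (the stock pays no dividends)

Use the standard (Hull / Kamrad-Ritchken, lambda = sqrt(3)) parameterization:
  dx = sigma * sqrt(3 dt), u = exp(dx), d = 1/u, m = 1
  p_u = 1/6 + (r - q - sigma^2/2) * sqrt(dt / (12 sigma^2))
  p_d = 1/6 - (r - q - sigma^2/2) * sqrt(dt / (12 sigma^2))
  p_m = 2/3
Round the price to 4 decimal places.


dt = T/N = 0.333333; dx = sigma*sqrt(3*dt) = 0.280000
u = exp(dx) = 1.323130; d = 1/u = 0.755784
p_u = 0.177262, p_m = 0.666667, p_d = 0.156071
Discount per step: exp(-r*dt) = 0.981179
Stock lattice S(k, j) with j the centered position index:
  k=0: S(0,+0) = 45.2500
  k=1: S(1,-1) = 34.1992; S(1,+0) = 45.2500; S(1,+1) = 59.8716
  k=2: S(2,-2) = 25.8472; S(2,-1) = 34.1992; S(2,+0) = 45.2500; S(2,+1) = 59.8716; S(2,+2) = 79.2179
  k=3: S(3,-3) = 19.5349; S(3,-2) = 25.8472; S(3,-1) = 34.1992; S(3,+0) = 45.2500; S(3,+1) = 59.8716; S(3,+2) = 79.2179; S(3,+3) = 104.8156
Terminal payoffs V(N, j) = max(S_T - K, 0):
  V(3,-3) = 0.000000; V(3,-2) = 0.000000; V(3,-1) = 0.000000; V(3,+0) = 1.540000; V(3,+1) = 16.161624; V(3,+2) = 35.507931; V(3,+3) = 61.105606
Backward induction: V(k, j) = exp(-r*dt) * [p_u * V(k+1, j+1) + p_m * V(k+1, j) + p_d * V(k+1, j-1)]
  V(2,-2) = exp(-r*dt) * [p_u*0.000000 + p_m*0.000000 + p_d*0.000000] = 0.000000
  V(2,-1) = exp(-r*dt) * [p_u*1.540000 + p_m*0.000000 + p_d*0.000000] = 0.267846
  V(2,+0) = exp(-r*dt) * [p_u*16.161624 + p_m*1.540000 + p_d*0.000000] = 3.818266
  V(2,+1) = exp(-r*dt) * [p_u*35.507931 + p_m*16.161624 + p_d*1.540000] = 16.983204
  V(2,+2) = exp(-r*dt) * [p_u*61.105606 + p_m*35.507931 + p_d*16.161624] = 36.329164
  V(1,-1) = exp(-r*dt) * [p_u*3.818266 + p_m*0.267846 + p_d*0.000000] = 0.839298
  V(1,+0) = exp(-r*dt) * [p_u*16.983204 + p_m*3.818266 + p_d*0.267846] = 5.492435
  V(1,+1) = exp(-r*dt) * [p_u*36.329164 + p_m*16.983204 + p_d*3.818266] = 18.012329
  V(0,+0) = exp(-r*dt) * [p_u*18.012329 + p_m*5.492435 + p_d*0.839298] = 6.854042

Answer: Price = V(0,0) = 6.8540


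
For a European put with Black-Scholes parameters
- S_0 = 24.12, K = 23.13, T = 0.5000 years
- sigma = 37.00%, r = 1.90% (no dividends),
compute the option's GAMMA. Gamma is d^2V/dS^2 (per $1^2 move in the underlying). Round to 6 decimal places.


d1 = 0.3273174189; d2 = 0.0656879099
phi(d1) = 0.3781339127; exp(-qT) = 1.0000000000; exp(-rT) = 0.9905449824
Gamma = exp(-qT) * phi(d1) / (S * sigma * sqrt(T)) = 1.0000000000 * 0.3781339127 / (24.1200 * 0.3700 * 0.7071067812) = 0.059921

Answer: Gamma = 0.059921


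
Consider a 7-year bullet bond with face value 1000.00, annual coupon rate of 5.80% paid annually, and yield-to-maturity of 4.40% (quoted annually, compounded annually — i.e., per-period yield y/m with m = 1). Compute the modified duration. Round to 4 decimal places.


Answer: Modified duration = 5.7425

Derivation:
Coupon per period c = face * coupon_rate / m = 58.000000
Periods per year m = 1; per-period yield y/m = 0.044000
Number of cashflows N = 7
Cashflows (t years, CF_t, discount factor 1/(1+y/m)^(m*t), PV):
  t = 1.0000: CF_t = 58.000000, DF = 0.957854, PV = 55.555556
  t = 2.0000: CF_t = 58.000000, DF = 0.917485, PV = 53.214134
  t = 3.0000: CF_t = 58.000000, DF = 0.878817, PV = 50.971392
  t = 4.0000: CF_t = 58.000000, DF = 0.841779, PV = 48.823173
  t = 5.0000: CF_t = 58.000000, DF = 0.806302, PV = 46.765491
  t = 6.0000: CF_t = 58.000000, DF = 0.772320, PV = 44.794532
  t = 7.0000: CF_t = 1058.000000, DF = 0.739770, PV = 782.676289
Price P = sum_t PV_t = 1082.800566
First compute Macaulay numerator sum_t t * PV_t:
  t * PV_t at t = 1.0000: 55.555556
  t * PV_t at t = 2.0000: 106.428267
  t * PV_t at t = 3.0000: 152.914177
  t * PV_t at t = 4.0000: 195.292691
  t * PV_t at t = 5.0000: 233.827456
  t * PV_t at t = 6.0000: 268.767191
  t * PV_t at t = 7.0000: 5478.734021
Macaulay duration D = 6491.519359 / 1082.800566 = 5.995120
Modified duration = D / (1 + y/m) = 5.995120 / (1 + 0.044000) = 5.742452


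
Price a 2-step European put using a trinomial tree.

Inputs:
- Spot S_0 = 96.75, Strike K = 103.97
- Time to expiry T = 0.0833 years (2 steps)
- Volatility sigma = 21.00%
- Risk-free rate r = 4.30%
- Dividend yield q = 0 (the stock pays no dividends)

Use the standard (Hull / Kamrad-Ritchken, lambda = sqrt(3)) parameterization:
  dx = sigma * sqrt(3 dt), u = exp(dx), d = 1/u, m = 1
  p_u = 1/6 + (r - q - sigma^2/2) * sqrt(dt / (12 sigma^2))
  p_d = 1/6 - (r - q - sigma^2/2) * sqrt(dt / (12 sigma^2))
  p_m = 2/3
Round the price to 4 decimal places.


Answer: Price = V(0,0) = 7.1474

Derivation:
dt = T/N = 0.041650; dx = sigma*sqrt(3*dt) = 0.074231
u = exp(dx) = 1.077056; d = 1/u = 0.928457
p_u = 0.172544, p_m = 0.666667, p_d = 0.160789
Discount per step: exp(-r*dt) = 0.998211
Stock lattice S(k, j) with j the centered position index:
  k=0: S(0,+0) = 96.7500
  k=1: S(1,-1) = 89.8282; S(1,+0) = 96.7500; S(1,+1) = 104.2052
  k=2: S(2,-2) = 83.4016; S(2,-1) = 89.8282; S(2,+0) = 96.7500; S(2,+1) = 104.2052; S(2,+2) = 112.2348
Terminal payoffs V(N, j) = max(K - S_T, 0):
  V(2,-2) = 20.568390; V(2,-1) = 14.141799; V(2,+0) = 7.220000; V(2,+1) = 0.000000; V(2,+2) = 0.000000
Backward induction: V(k, j) = exp(-r*dt) * [p_u * V(k+1, j+1) + p_m * V(k+1, j) + p_d * V(k+1, j-1)]
  V(1,-1) = exp(-r*dt) * [p_u*7.220000 + p_m*14.141799 + p_d*20.568390] = 13.955795
  V(1,+0) = exp(-r*dt) * [p_u*0.000000 + p_m*7.220000 + p_d*14.141799] = 7.074502
  V(1,+1) = exp(-r*dt) * [p_u*0.000000 + p_m*0.000000 + p_d*7.220000] = 1.158822
  V(0,+0) = exp(-r*dt) * [p_u*1.158822 + p_m*7.074502 + p_d*13.955795] = 7.147413


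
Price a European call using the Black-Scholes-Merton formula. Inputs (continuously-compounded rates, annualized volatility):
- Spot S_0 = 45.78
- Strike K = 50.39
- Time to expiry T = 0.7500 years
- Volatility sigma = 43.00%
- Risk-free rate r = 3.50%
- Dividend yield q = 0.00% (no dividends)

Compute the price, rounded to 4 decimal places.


Answer: Price = 5.4748

Derivation:
d1 = (ln(S/K) + (r - q + 0.5*sigma^2) * T) / (sigma * sqrt(T)) = -0.00096116
d2 = d1 - sigma * sqrt(T) = -0.37335209
exp(-rT) = 0.97409154; exp(-qT) = 1.00000000
C = S_0 * exp(-qT) * N(d1) - K * exp(-rT) * N(d2)
N(d1) = 0.49961655; N(d2) = 0.35444321
C = 45.7800 * 1.00000000 * 0.49961655 - 50.3900 * 0.97409154 * 0.35444321 = 5.4748


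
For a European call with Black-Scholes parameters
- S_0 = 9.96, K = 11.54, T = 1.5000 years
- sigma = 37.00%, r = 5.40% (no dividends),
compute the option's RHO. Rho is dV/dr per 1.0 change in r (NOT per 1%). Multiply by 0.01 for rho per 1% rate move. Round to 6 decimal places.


d1 = 0.0803980141; d2 = -0.3727575883
phi(d1) = 0.3976550120; exp(-qT) = 1.0000000000; exp(-rT) = 0.9221936914
N(d2) = 0.3546644355
Rho = K*T*exp(-rT)*N(d2) = 11.5400 * 1.5000 * 0.9221936914 * 0.3546644355 = 5.661570

Answer: Rho = 5.661570


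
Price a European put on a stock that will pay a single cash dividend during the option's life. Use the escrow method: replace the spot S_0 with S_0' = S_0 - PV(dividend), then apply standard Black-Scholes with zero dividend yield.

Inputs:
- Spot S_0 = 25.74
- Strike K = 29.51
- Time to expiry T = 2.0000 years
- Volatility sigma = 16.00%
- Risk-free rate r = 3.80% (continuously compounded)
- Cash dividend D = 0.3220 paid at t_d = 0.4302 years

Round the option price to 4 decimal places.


PV(D) = D * exp(-r * t_d) = 0.3220 * 0.98378530 = 0.31677887
S_0' = S_0 - PV(D) = 25.7400 - 0.31677887 = 25.42322113
d1 = (ln(S_0'/K) + (r + sigma^2/2)*T) / (sigma*sqrt(T)) = -0.20977301
d2 = d1 - sigma*sqrt(T) = -0.43604718
exp(-rT) = 0.92681621
N(-d1) = 0.58307758; N(-d2) = 0.66859875
P = K * exp(-rT) * N(-d2) - S_0' * N(-d1) = 29.5100 * 0.92681621 * 0.66859875 - 25.42322113 * 0.58307758 = 3.4627

Answer: Price = 3.4627


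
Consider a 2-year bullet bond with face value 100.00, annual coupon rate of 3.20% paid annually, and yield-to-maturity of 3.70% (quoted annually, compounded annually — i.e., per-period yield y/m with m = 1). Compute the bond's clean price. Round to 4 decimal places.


Coupon per period c = face * coupon_rate / m = 3.200000
Periods per year m = 1; per-period yield y/m = 0.037000
Number of cashflows N = 2
Cashflows (t years, CF_t, discount factor 1/(1+y/m)^(m*t), PV):
  t = 1.0000: CF_t = 3.200000, DF = 0.964320, PV = 3.085824
  t = 2.0000: CF_t = 103.200000, DF = 0.929913, PV = 95.967059
Price P = sum_t PV_t = 99.052883

Answer: Price = 99.0529


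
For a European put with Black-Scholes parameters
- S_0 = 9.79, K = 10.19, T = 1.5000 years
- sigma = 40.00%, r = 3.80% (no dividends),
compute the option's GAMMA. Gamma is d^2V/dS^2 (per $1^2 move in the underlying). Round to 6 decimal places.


Answer: Gamma = 0.079993

Derivation:
d1 = 0.2795574256; d2 = -0.2103405230
phi(d1) = 0.3836537943; exp(-qT) = 1.0000000000; exp(-rT) = 0.9445940694
Gamma = exp(-qT) * phi(d1) / (S * sigma * sqrt(T)) = 1.0000000000 * 0.3836537943 / (9.7900 * 0.4000 * 1.2247448714) = 0.079993


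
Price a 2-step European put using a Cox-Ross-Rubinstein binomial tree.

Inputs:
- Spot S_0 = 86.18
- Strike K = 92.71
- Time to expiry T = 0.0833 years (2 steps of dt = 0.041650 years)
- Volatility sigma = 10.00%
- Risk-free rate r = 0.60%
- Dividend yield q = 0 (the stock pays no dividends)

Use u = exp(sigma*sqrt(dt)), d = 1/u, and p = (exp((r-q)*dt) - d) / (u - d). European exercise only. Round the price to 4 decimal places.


Answer: Price = V(0,0) = 6.4837

Derivation:
dt = T/N = 0.041650
u = exp(sigma*sqrt(dt)) = 1.020618; d = 1/u = 0.979799
p = (exp((r-q)*dt) - d) / (u - d) = 0.501021
Discount per step: exp(-r*dt) = 0.999750
Stock lattice S(k, i) with i counting down-moves:
  k=0: S(0,0) = 86.1800
  k=1: S(1,0) = 87.9569; S(1,1) = 84.4390
  k=2: S(2,0) = 89.7704; S(2,1) = 86.1800; S(2,2) = 82.7332
Terminal payoffs V(N, i) = max(K - S_T, 0):
  V(2,0) = 2.939645; V(2,1) = 6.530000; V(2,2) = 9.976759
Backward induction: V(k, i) = exp(-r*dt) * [p * V(k+1, i) + (1-p) * V(k+1, i+1)].
  V(1,0) = exp(-r*dt) * [p*2.939645 + (1-p)*6.530000] = 4.729975
  V(1,1) = exp(-r*dt) * [p*6.530000 + (1-p)*9.976759] = 8.247799
  V(0,0) = exp(-r*dt) * [p*4.729975 + (1-p)*8.247799] = 6.483675


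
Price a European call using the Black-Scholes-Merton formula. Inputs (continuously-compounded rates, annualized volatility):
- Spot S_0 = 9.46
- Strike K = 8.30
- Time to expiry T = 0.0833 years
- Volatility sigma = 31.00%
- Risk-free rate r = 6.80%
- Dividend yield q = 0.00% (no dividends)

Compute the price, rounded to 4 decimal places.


Answer: Price = 1.2287

Derivation:
d1 = (ln(S/K) + (r - q + 0.5*sigma^2) * T) / (sigma * sqrt(T)) = 1.57015365
d2 = d1 - sigma * sqrt(T) = 1.48068226
exp(-rT) = 0.99435161; exp(-qT) = 1.00000000
C = S_0 * exp(-qT) * N(d1) - K * exp(-rT) * N(d2)
N(d1) = 0.94181032; N(d2) = 0.93065437
C = 9.4600 * 1.00000000 * 0.94181032 - 8.3000 * 0.99435161 * 0.93065437 = 1.2287


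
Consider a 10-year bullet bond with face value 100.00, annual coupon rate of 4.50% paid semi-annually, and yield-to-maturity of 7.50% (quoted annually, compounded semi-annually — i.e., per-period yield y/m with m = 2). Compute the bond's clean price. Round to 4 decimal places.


Coupon per period c = face * coupon_rate / m = 2.250000
Periods per year m = 2; per-period yield y/m = 0.037500
Number of cashflows N = 20
Cashflows (t years, CF_t, discount factor 1/(1+y/m)^(m*t), PV):
  t = 0.5000: CF_t = 2.250000, DF = 0.963855, PV = 2.168675
  t = 1.0000: CF_t = 2.250000, DF = 0.929017, PV = 2.090289
  t = 1.5000: CF_t = 2.250000, DF = 0.895438, PV = 2.014736
  t = 2.0000: CF_t = 2.250000, DF = 0.863073, PV = 1.941914
  t = 2.5000: CF_t = 2.250000, DF = 0.831878, PV = 1.871725
  t = 3.0000: CF_t = 2.250000, DF = 0.801810, PV = 1.804072
  t = 3.5000: CF_t = 2.250000, DF = 0.772829, PV = 1.738865
  t = 4.0000: CF_t = 2.250000, DF = 0.744895, PV = 1.676014
  t = 4.5000: CF_t = 2.250000, DF = 0.717971, PV = 1.615435
  t = 5.0000: CF_t = 2.250000, DF = 0.692020, PV = 1.557046
  t = 5.5000: CF_t = 2.250000, DF = 0.667008, PV = 1.500767
  t = 6.0000: CF_t = 2.250000, DF = 0.642899, PV = 1.446523
  t = 6.5000: CF_t = 2.250000, DF = 0.619662, PV = 1.394239
  t = 7.0000: CF_t = 2.250000, DF = 0.597264, PV = 1.343845
  t = 7.5000: CF_t = 2.250000, DF = 0.575676, PV = 1.295272
  t = 8.0000: CF_t = 2.250000, DF = 0.554869, PV = 1.248455
  t = 8.5000: CF_t = 2.250000, DF = 0.534813, PV = 1.203330
  t = 9.0000: CF_t = 2.250000, DF = 0.515483, PV = 1.159836
  t = 9.5000: CF_t = 2.250000, DF = 0.496851, PV = 1.117914
  t = 10.0000: CF_t = 102.250000, DF = 0.478892, PV = 48.966742
Price P = sum_t PV_t = 79.155694

Answer: Price = 79.1557


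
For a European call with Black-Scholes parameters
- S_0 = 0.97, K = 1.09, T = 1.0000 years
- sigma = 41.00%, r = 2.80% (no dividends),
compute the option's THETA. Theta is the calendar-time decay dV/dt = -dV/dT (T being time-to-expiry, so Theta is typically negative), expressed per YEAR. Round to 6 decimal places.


d1 = -0.0111875701; d2 = -0.4211875701
phi(d1) = 0.3989173150; exp(-qT) = 1.0000000000; exp(-rT) = 0.9723883668
Theta = -S*exp(-qT)*phi(d1)*sigma/(2*sqrt(T)) - r*K*exp(-rT)*N(d2) + q*S*exp(-qT)*N(d1)
N(d1) = 0.4955368984; N(d2) = 0.3368090601; sqrt(T) = 1.0000000000
Term 1 = -0.9700 * 1.0000000000 * 0.3989173150 * 0.4100 / (2 * 1.0000000000) = -0.0793247081
Term 2 = -0.0280 * 1.0900 * 0.9723883668 * 0.3368090601 = -0.0099955811
Term 3 = 0 (no dividend yield, q = 0)
Theta = -0.0793247081 + (-0.0099955811) + (0.0000000000) = -0.089320

Answer: Theta = -0.089320


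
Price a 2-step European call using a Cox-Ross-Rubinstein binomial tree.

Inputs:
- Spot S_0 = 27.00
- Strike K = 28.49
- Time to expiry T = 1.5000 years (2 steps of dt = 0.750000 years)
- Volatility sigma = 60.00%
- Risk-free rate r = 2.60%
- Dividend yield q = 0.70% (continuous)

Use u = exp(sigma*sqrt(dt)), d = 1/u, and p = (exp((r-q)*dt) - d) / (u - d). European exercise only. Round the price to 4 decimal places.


dt = T/N = 0.750000
u = exp(sigma*sqrt(dt)) = 1.681381; d = 1/u = 0.594749
p = (exp((r-q)*dt) - d) / (u - d) = 0.386150
Discount per step: exp(-r*dt) = 0.980689
Stock lattice S(k, i) with i counting down-moves:
  k=0: S(0,0) = 27.0000
  k=1: S(1,0) = 45.3973; S(1,1) = 16.0582
  k=2: S(2,0) = 76.3301; S(2,1) = 27.0000; S(2,2) = 9.5506
Terminal payoffs V(N, i) = max(S_T - K, 0):
  V(2,0) = 47.840100; V(2,1) = 0.000000; V(2,2) = 0.000000
Backward induction: V(k, i) = exp(-r*dt) * [p * V(k+1, i) + (1-p) * V(k+1, i+1)].
  V(1,0) = exp(-r*dt) * [p*47.840100 + (1-p)*0.000000] = 18.116712
  V(1,1) = exp(-r*dt) * [p*0.000000 + (1-p)*0.000000] = 0.000000
  V(0,0) = exp(-r*dt) * [p*18.116712 + (1-p)*0.000000] = 6.860673

Answer: Price = V(0,0) = 6.8607


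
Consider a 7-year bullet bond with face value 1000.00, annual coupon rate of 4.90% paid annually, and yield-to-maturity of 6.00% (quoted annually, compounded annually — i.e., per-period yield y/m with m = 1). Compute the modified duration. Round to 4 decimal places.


Coupon per period c = face * coupon_rate / m = 49.000000
Periods per year m = 1; per-period yield y/m = 0.060000
Number of cashflows N = 7
Cashflows (t years, CF_t, discount factor 1/(1+y/m)^(m*t), PV):
  t = 1.0000: CF_t = 49.000000, DF = 0.943396, PV = 46.226415
  t = 2.0000: CF_t = 49.000000, DF = 0.889996, PV = 43.609826
  t = 3.0000: CF_t = 49.000000, DF = 0.839619, PV = 41.141345
  t = 4.0000: CF_t = 49.000000, DF = 0.792094, PV = 38.812589
  t = 5.0000: CF_t = 49.000000, DF = 0.747258, PV = 36.615650
  t = 6.0000: CF_t = 49.000000, DF = 0.704961, PV = 34.543066
  t = 7.0000: CF_t = 1049.000000, DF = 0.665057, PV = 697.644912
Price P = sum_t PV_t = 938.593804
First compute Macaulay numerator sum_t t * PV_t:
  t * PV_t at t = 1.0000: 46.226415
  t * PV_t at t = 2.0000: 87.219651
  t * PV_t at t = 3.0000: 123.424035
  t * PV_t at t = 4.0000: 155.250358
  t * PV_t at t = 5.0000: 183.078252
  t * PV_t at t = 6.0000: 207.258399
  t * PV_t at t = 7.0000: 4883.514385
Macaulay duration D = 5685.971495 / 938.593804 = 6.057968
Modified duration = D / (1 + y/m) = 6.057968 / (1 + 0.060000) = 5.715064

Answer: Modified duration = 5.7151


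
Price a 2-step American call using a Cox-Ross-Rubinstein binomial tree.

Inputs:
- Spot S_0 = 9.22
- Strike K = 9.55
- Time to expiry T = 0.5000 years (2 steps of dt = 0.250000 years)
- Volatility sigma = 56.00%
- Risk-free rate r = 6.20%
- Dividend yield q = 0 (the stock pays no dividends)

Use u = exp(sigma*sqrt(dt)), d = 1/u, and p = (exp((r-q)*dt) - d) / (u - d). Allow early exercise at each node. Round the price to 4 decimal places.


dt = T/N = 0.250000
u = exp(sigma*sqrt(dt)) = 1.323130; d = 1/u = 0.755784
p = (exp((r-q)*dt) - d) / (u - d) = 0.457987
Discount per step: exp(-r*dt) = 0.984620
Stock lattice S(k, i) with i counting down-moves:
  k=0: S(0,0) = 9.2200
  k=1: S(1,0) = 12.1993; S(1,1) = 6.9683
  k=2: S(2,0) = 16.1412; S(2,1) = 9.2200; S(2,2) = 5.2665
Terminal payoffs V(N, i) = max(S_T - K, 0):
  V(2,0) = 6.591200; V(2,1) = 0.000000; V(2,2) = 0.000000
Backward induction: V(k, i) = exp(-r*dt) * [p * V(k+1, i) + (1-p) * V(k+1, i+1)]; then take max(V_cont, immediate exercise) for American.
  V(1,0) = exp(-r*dt) * [p*6.591200 + (1-p)*0.000000] = 2.972254; exercise = 2.649257; V(1,0) = max -> 2.972254
  V(1,1) = exp(-r*dt) * [p*0.000000 + (1-p)*0.000000] = 0.000000; exercise = 0.000000; V(1,1) = max -> 0.000000
  V(0,0) = exp(-r*dt) * [p*2.972254 + (1-p)*0.000000] = 1.340316; exercise = 0.000000; V(0,0) = max -> 1.340316

Answer: Price = V(0,0) = 1.3403


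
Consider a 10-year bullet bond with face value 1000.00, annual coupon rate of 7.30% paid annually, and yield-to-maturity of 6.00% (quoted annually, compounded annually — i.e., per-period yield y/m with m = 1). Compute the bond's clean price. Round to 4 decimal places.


Coupon per period c = face * coupon_rate / m = 73.000000
Periods per year m = 1; per-period yield y/m = 0.060000
Number of cashflows N = 10
Cashflows (t years, CF_t, discount factor 1/(1+y/m)^(m*t), PV):
  t = 1.0000: CF_t = 73.000000, DF = 0.943396, PV = 68.867925
  t = 2.0000: CF_t = 73.000000, DF = 0.889996, PV = 64.969740
  t = 3.0000: CF_t = 73.000000, DF = 0.839619, PV = 61.292208
  t = 4.0000: CF_t = 73.000000, DF = 0.792094, PV = 57.822837
  t = 5.0000: CF_t = 73.000000, DF = 0.747258, PV = 54.549847
  t = 6.0000: CF_t = 73.000000, DF = 0.704961, PV = 51.462119
  t = 7.0000: CF_t = 73.000000, DF = 0.665057, PV = 48.549169
  t = 8.0000: CF_t = 73.000000, DF = 0.627412, PV = 45.801103
  t = 9.0000: CF_t = 73.000000, DF = 0.591898, PV = 43.208588
  t = 10.0000: CF_t = 1073.000000, DF = 0.558395, PV = 599.157596
Price P = sum_t PV_t = 1095.681132

Answer: Price = 1095.6811


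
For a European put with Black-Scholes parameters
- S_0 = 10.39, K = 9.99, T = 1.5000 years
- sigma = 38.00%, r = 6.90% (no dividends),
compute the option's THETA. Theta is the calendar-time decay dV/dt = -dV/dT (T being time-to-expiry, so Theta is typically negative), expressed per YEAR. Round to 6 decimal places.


d1 = 0.5394447068; d2 = 0.0740416557
phi(d1) = 0.3449213603; exp(-qT) = 1.0000000000; exp(-rT) = 0.9016760227
Theta = -S*exp(-qT)*phi(d1)*sigma/(2*sqrt(T)) + r*K*exp(-rT)*N(-d2) - q*S*exp(-qT)*N(-d1)
N(-d1) = 0.2947900200; N(-d2) = 0.4704886199; sqrt(T) = 1.2247448714
Term 1 = -10.3900 * 1.0000000000 * 0.3449213603 * 0.3800 / (2 * 1.2247448714) = -0.5559600806
Term 2 = 0.0690 * 9.9900 * 0.9016760227 * 0.4704886199 = 0.2924248147
Term 3 = 0 (no dividend yield, q = 0)
Theta = -0.5559600806 + (0.2924248147) + (0.0000000000) = -0.263535

Answer: Theta = -0.263535


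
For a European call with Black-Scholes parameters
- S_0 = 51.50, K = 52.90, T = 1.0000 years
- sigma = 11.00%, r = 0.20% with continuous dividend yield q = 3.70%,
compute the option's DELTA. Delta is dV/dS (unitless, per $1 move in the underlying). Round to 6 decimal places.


d1 = -0.5070139200; d2 = -0.6170139200
phi(d1) = 0.3508241807; exp(-qT) = 0.9636761353; exp(-rT) = 0.9980019987
N(d1) = 0.3060725258
Delta = exp(-qT) * N(d1) = 0.9636761353 * 0.3060725258 = 0.294955

Answer: Delta = 0.294955


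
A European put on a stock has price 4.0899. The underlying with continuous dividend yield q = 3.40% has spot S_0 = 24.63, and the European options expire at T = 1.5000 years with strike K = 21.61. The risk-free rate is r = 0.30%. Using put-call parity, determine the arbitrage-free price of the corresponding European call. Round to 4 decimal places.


Put-call parity: C - P = S_0 * exp(-qT) - K * exp(-rT).
S_0 * exp(-qT) = 24.6300 * 0.95027867 = 23.40536366
K * exp(-rT) = 21.6100 * 0.99551011 = 21.51297347
C = P + S*exp(-qT) - K*exp(-rT)
C = 4.0899 + 23.40536366 - 21.51297347 = 5.9823

Answer: Call price = 5.9823


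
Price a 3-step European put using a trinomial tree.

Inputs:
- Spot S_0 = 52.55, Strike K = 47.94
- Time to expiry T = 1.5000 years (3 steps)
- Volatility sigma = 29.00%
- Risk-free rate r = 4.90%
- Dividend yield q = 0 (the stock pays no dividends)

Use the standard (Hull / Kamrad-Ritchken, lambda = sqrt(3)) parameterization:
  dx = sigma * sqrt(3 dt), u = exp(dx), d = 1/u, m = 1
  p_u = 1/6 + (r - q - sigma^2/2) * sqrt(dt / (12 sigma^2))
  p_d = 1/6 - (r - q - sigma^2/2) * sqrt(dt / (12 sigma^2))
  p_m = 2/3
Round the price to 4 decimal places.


Answer: Price = V(0,0) = 3.5563

Derivation:
dt = T/N = 0.500000; dx = sigma*sqrt(3*dt) = 0.355176
u = exp(dx) = 1.426432; d = 1/u = 0.701050
p_u = 0.171559, p_m = 0.666667, p_d = 0.161775
Discount per step: exp(-r*dt) = 0.975798
Stock lattice S(k, j) with j the centered position index:
  k=0: S(0,+0) = 52.5500
  k=1: S(1,-1) = 36.8402; S(1,+0) = 52.5500; S(1,+1) = 74.9590
  k=2: S(2,-2) = 25.8268; S(2,-1) = 36.8402; S(2,+0) = 52.5500; S(2,+1) = 74.9590; S(2,+2) = 106.9239
  k=3: S(3,-3) = 18.1059; S(3,-2) = 25.8268; S(3,-1) = 36.8402; S(3,+0) = 52.5500; S(3,+1) = 74.9590; S(3,+2) = 106.9239; S(3,+3) = 152.5196
Terminal payoffs V(N, j) = max(K - S_T, 0):
  V(3,-3) = 29.834114; V(3,-2) = 22.113191; V(3,-1) = 11.099820; V(3,+0) = 0.000000; V(3,+1) = 0.000000; V(3,+2) = 0.000000; V(3,+3) = 0.000000
Backward induction: V(k, j) = exp(-r*dt) * [p_u * V(k+1, j+1) + p_m * V(k+1, j) + p_d * V(k+1, j-1)]
  V(2,-2) = exp(-r*dt) * [p_u*11.099820 + p_m*22.113191 + p_d*29.834114] = 20.953111
  V(2,-1) = exp(-r*dt) * [p_u*0.000000 + p_m*11.099820 + p_d*22.113191] = 10.711561
  V(2,+0) = exp(-r*dt) * [p_u*0.000000 + p_m*0.000000 + p_d*11.099820] = 1.752211
  V(2,+1) = exp(-r*dt) * [p_u*0.000000 + p_m*0.000000 + p_d*0.000000] = 0.000000
  V(2,+2) = exp(-r*dt) * [p_u*0.000000 + p_m*0.000000 + p_d*0.000000] = 0.000000
  V(1,-1) = exp(-r*dt) * [p_u*1.752211 + p_m*10.711561 + p_d*20.953111] = 10.569188
  V(1,+0) = exp(-r*dt) * [p_u*0.000000 + p_m*1.752211 + p_d*10.711561] = 2.830790
  V(1,+1) = exp(-r*dt) * [p_u*0.000000 + p_m*0.000000 + p_d*1.752211] = 0.276603
  V(0,+0) = exp(-r*dt) * [p_u*0.276603 + p_m*2.830790 + p_d*10.569188] = 3.556270


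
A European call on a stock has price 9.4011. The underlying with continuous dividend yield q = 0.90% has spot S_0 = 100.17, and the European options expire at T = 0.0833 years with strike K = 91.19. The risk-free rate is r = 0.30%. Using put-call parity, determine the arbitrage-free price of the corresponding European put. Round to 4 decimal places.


Put-call parity: C - P = S_0 * exp(-qT) - K * exp(-rT).
S_0 * exp(-qT) = 100.1700 * 0.99925058 = 100.09493069
K * exp(-rT) = 91.1900 * 0.99975013 = 91.16721447
P = C - S*exp(-qT) + K*exp(-rT)
P = 9.4011 - 100.09493069 + 91.16721447 = 0.4734

Answer: Put price = 0.4734


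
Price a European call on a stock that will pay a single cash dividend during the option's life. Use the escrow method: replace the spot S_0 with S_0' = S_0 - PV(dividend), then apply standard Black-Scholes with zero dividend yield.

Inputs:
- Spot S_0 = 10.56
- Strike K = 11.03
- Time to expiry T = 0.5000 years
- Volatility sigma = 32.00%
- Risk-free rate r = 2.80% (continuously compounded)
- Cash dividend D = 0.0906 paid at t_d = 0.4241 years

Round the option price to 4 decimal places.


PV(D) = D * exp(-r * t_d) = 0.0906 * 0.98819543 = 0.08953051
S_0' = S_0 - PV(D) = 10.5600 - 0.08953051 = 10.47046949
d1 = (ln(S_0'/K) + (r + sigma^2/2)*T) / (sigma*sqrt(T)) = -0.05506580
d2 = d1 - sigma*sqrt(T) = -0.28133997
exp(-rT) = 0.98609754
N(d1) = 0.47804302; N(d2) = 0.38922483
C = S_0' * N(d1) - K * exp(-rT) * N(d2) = 10.47046949 * 0.47804302 - 11.0300 * 0.98609754 * 0.38922483 = 0.7719

Answer: Price = 0.7719


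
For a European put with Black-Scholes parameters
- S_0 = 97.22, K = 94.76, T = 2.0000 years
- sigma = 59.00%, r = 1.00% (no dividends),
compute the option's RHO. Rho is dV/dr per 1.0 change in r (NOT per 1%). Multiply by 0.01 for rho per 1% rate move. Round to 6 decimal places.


d1 = 0.4718788085; d2 = -0.3625071933
phi(d1) = 0.3569093903; exp(-qT) = 1.0000000000; exp(-rT) = 0.9801986733
N(-d2) = 0.6415134755
Rho = -K*T*exp(-rT)*N(-d2) = -94.7600 * 2.0000 * 0.9801986733 * 0.6415134755 = -119.172196

Answer: Rho = -119.172196


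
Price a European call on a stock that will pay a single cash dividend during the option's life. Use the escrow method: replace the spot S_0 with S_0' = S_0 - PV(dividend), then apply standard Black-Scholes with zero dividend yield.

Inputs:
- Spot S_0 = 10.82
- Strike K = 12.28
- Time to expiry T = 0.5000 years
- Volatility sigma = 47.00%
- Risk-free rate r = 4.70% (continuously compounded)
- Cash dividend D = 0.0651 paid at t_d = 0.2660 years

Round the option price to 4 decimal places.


Answer: Price = 0.9610

Derivation:
PV(D) = D * exp(-r * t_d) = 0.0651 * 0.98757583 = 0.06429119
S_0' = S_0 - PV(D) = 10.8200 - 0.06429119 = 10.75570881
d1 = (ln(S_0'/K) + (r + sigma^2/2)*T) / (sigma*sqrt(T)) = -0.16191318
d2 = d1 - sigma*sqrt(T) = -0.49425337
exp(-rT) = 0.97677397
N(d1) = 0.43568711; N(d2) = 0.31056363
C = S_0' * N(d1) - K * exp(-rT) * N(d2) = 10.75570881 * 0.43568711 - 12.2800 * 0.97677397 * 0.31056363 = 0.9610


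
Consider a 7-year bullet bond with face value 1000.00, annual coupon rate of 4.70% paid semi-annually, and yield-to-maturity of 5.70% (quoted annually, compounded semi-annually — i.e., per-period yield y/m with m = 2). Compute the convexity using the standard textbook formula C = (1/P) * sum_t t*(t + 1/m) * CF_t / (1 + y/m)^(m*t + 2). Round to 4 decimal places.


Answer: Convexity = 40.4078

Derivation:
Coupon per period c = face * coupon_rate / m = 23.500000
Periods per year m = 2; per-period yield y/m = 0.028500
Number of cashflows N = 14
Cashflows (t years, CF_t, discount factor 1/(1+y/m)^(m*t), PV):
  t = 0.5000: CF_t = 23.500000, DF = 0.972290, PV = 22.848809
  t = 1.0000: CF_t = 23.500000, DF = 0.945347, PV = 22.215663
  t = 1.5000: CF_t = 23.500000, DF = 0.919152, PV = 21.600061
  t = 2.0000: CF_t = 23.500000, DF = 0.893682, PV = 21.001518
  t = 2.5000: CF_t = 23.500000, DF = 0.868917, PV = 20.419560
  t = 3.0000: CF_t = 23.500000, DF = 0.844840, PV = 19.853729
  t = 3.5000: CF_t = 23.500000, DF = 0.821429, PV = 19.303577
  t = 4.0000: CF_t = 23.500000, DF = 0.798667, PV = 18.768670
  t = 4.5000: CF_t = 23.500000, DF = 0.776536, PV = 18.248585
  t = 5.0000: CF_t = 23.500000, DF = 0.755018, PV = 17.742912
  t = 5.5000: CF_t = 23.500000, DF = 0.734096, PV = 17.251251
  t = 6.0000: CF_t = 23.500000, DF = 0.713754, PV = 16.773215
  t = 6.5000: CF_t = 23.500000, DF = 0.693976, PV = 16.308425
  t = 7.0000: CF_t = 1023.500000, DF = 0.674745, PV = 690.601795
Price P = sum_t PV_t = 942.937769
Convexity numerator sum_t t*(t + 1/m) * CF_t / (1+y/m)^(m*t + 2):
  t = 0.5000: term = 10.800030
  t = 1.0000: term = 31.502276
  t = 1.5000: term = 61.258680
  t = 2.0000: term = 99.268644
  t = 2.5000: term = 144.776827
  t = 3.0000: term = 197.071033
  t = 3.5000: term = 255.480192
  t = 4.0000: term = 319.372418
  t = 4.5000: term = 388.153158
  t = 5.0000: term = 461.263408
  t = 5.5000: term = 538.178017
  t = 6.0000: term = 618.404050
  t = 6.5000: term = 701.479233
  t = 7.0000: term = 34275.075011
Convexity = (1/P) * sum = 38102.082978 / 942.937769 = 40.407845


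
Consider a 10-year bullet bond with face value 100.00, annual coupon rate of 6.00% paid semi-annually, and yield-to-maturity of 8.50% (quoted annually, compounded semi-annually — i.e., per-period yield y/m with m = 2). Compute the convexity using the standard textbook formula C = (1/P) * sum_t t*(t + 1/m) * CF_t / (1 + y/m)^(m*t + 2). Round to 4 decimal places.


Coupon per period c = face * coupon_rate / m = 3.000000
Periods per year m = 2; per-period yield y/m = 0.042500
Number of cashflows N = 20
Cashflows (t years, CF_t, discount factor 1/(1+y/m)^(m*t), PV):
  t = 0.5000: CF_t = 3.000000, DF = 0.959233, PV = 2.877698
  t = 1.0000: CF_t = 3.000000, DF = 0.920127, PV = 2.760382
  t = 1.5000: CF_t = 3.000000, DF = 0.882616, PV = 2.647848
  t = 2.0000: CF_t = 3.000000, DF = 0.846634, PV = 2.539902
  t = 2.5000: CF_t = 3.000000, DF = 0.812119, PV = 2.436357
  t = 3.0000: CF_t = 3.000000, DF = 0.779011, PV = 2.337033
  t = 3.5000: CF_t = 3.000000, DF = 0.747253, PV = 2.241758
  t = 4.0000: CF_t = 3.000000, DF = 0.716789, PV = 2.150368
  t = 4.5000: CF_t = 3.000000, DF = 0.687568, PV = 2.062703
  t = 5.0000: CF_t = 3.000000, DF = 0.659537, PV = 1.978612
  t = 5.5000: CF_t = 3.000000, DF = 0.632650, PV = 1.897949
  t = 6.0000: CF_t = 3.000000, DF = 0.606858, PV = 1.820575
  t = 6.5000: CF_t = 3.000000, DF = 0.582118, PV = 1.746355
  t = 7.0000: CF_t = 3.000000, DF = 0.558387, PV = 1.675160
  t = 7.5000: CF_t = 3.000000, DF = 0.535623, PV = 1.606868
  t = 8.0000: CF_t = 3.000000, DF = 0.513787, PV = 1.541361
  t = 8.5000: CF_t = 3.000000, DF = 0.492841, PV = 1.478523
  t = 9.0000: CF_t = 3.000000, DF = 0.472749, PV = 1.418248
  t = 9.5000: CF_t = 3.000000, DF = 0.453477, PV = 1.360430
  t = 10.0000: CF_t = 103.000000, DF = 0.434989, PV = 44.803914
Price P = sum_t PV_t = 83.382043
Convexity numerator sum_t t*(t + 1/m) * CF_t / (1+y/m)^(m*t + 2):
  t = 0.5000: term = 1.323924
  t = 1.0000: term = 3.809853
  t = 1.5000: term = 7.309071
  t = 2.0000: term = 11.685166
  t = 2.5000: term = 16.813188
  t = 3.0000: term = 22.578862
  t = 3.5000: term = 28.877841
  t = 4.0000: term = 35.615014
  t = 4.5000: term = 42.703854
  t = 5.0000: term = 50.065803
  t = 5.5000: term = 57.629701
  t = 6.0000: term = 65.331250
  t = 6.5000: term = 73.112510
  t = 7.0000: term = 80.921428
  t = 7.5000: term = 88.711398
  t = 8.0000: term = 96.440848
  t = 8.5000: term = 104.072858
  t = 9.0000: term = 111.574795
  t = 9.5000: term = 118.917980
  t = 10.0000: term = 4328.656498
Convexity = (1/P) * sum = 5346.151843 / 83.382043 = 64.116345

Answer: Convexity = 64.1163


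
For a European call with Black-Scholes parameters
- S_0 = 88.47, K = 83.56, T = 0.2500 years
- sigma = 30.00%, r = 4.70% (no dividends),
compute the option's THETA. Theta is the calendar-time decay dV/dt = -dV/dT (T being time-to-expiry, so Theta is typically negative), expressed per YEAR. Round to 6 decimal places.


Answer: Theta = -11.702422

Derivation:
d1 = 0.5339904987; d2 = 0.3839904987
phi(d1) = 0.3459325519; exp(-qT) = 1.0000000000; exp(-rT) = 0.9883187617
Theta = -S*exp(-qT)*phi(d1)*sigma/(2*sqrt(T)) - r*K*exp(-rT)*N(d2) + q*S*exp(-qT)*N(d1)
N(d1) = 0.7033259462; N(d2) = 0.6495072552; sqrt(T) = 0.5000000000
Term 1 = -88.4700 * 1.0000000000 * 0.3459325519 * 0.3000 / (2 * 0.5000000000) = -9.1813958600
Term 2 = -0.0470 * 83.5600 * 0.9883187617 * 0.6495072552 = -2.5210260641
Term 3 = 0 (no dividend yield, q = 0)
Theta = -9.1813958600 + (-2.5210260641) + (0.0000000000) = -11.702422


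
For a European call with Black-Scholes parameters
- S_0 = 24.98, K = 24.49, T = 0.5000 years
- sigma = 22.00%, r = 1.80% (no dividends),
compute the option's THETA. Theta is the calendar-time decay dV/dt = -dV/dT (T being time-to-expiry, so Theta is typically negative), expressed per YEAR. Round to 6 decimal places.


Answer: Theta = -1.734709

Derivation:
d1 = 0.2629835140; d2 = 0.1074200221
phi(d1) = 0.3853825901; exp(-qT) = 1.0000000000; exp(-rT) = 0.9910403788
Theta = -S*exp(-qT)*phi(d1)*sigma/(2*sqrt(T)) - r*K*exp(-rT)*N(d2) + q*S*exp(-qT)*N(d1)
N(d1) = 0.6037183570; N(d2) = 0.5427721145; sqrt(T) = 0.7071067812
Term 1 = -24.9800 * 1.0000000000 * 0.3853825901 * 0.2200 / (2 * 0.7071067812) = -1.4975875062
Term 2 = -0.0180 * 24.4900 * 0.9910403788 * 0.5427721145 = -0.2371210815
Term 3 = 0 (no dividend yield, q = 0)
Theta = -1.4975875062 + (-0.2371210815) + (0.0000000000) = -1.734709


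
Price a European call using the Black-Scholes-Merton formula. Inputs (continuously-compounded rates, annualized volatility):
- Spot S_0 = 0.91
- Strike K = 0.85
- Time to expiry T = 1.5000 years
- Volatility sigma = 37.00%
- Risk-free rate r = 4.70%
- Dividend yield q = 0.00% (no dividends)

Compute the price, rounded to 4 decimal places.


d1 = (ln(S/K) + (r - q + 0.5*sigma^2) * T) / (sigma * sqrt(T)) = 0.53267189
d2 = d1 - sigma * sqrt(T) = 0.07951628
exp(-rT) = 0.93192774; exp(-qT) = 1.00000000
C = S_0 * exp(-qT) * N(d1) - K * exp(-rT) * N(d2)
N(d1) = 0.70286964; N(d2) = 0.53168901
C = 0.9100 * 1.00000000 * 0.70286964 - 0.8500 * 0.93192774 * 0.53168901 = 0.2184

Answer: Price = 0.2184


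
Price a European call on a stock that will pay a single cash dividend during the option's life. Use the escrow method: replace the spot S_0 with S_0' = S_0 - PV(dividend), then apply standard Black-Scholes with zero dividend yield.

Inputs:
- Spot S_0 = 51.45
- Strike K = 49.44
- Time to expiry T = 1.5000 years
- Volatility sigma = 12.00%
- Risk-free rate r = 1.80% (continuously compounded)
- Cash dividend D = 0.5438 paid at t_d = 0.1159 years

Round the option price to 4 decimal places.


Answer: Price = 4.5022

Derivation:
PV(D) = D * exp(-r * t_d) = 0.5438 * 0.99791597 = 0.54266671
S_0' = S_0 - PV(D) = 51.4500 - 0.54266671 = 50.90733329
d1 = (ln(S_0'/K) + (r + sigma^2/2)*T) / (sigma*sqrt(T)) = 0.45619823
d2 = d1 - sigma*sqrt(T) = 0.30922884
exp(-rT) = 0.97336124
N(d1) = 0.67587628; N(d2) = 0.62142627
C = S_0' * N(d1) - K * exp(-rT) * N(d2) = 50.90733329 * 0.67587628 - 49.4400 * 0.97336124 * 0.62142627 = 4.5022


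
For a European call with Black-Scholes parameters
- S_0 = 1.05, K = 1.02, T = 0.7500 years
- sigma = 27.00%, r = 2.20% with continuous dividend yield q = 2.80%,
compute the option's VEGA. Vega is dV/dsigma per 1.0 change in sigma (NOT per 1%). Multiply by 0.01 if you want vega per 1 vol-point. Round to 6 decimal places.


d1 = 0.2216385110; d2 = -0.0121883480
phi(d1) = 0.3892628923; exp(-qT) = 0.9792189646; exp(-rT) = 0.9836353794
Vega = S * exp(-qT) * phi(d1) * sqrt(T) = 1.0500 * 0.9792189646 * 0.3892628923 * 0.8660254038 = 0.346611

Answer: Vega = 0.346611


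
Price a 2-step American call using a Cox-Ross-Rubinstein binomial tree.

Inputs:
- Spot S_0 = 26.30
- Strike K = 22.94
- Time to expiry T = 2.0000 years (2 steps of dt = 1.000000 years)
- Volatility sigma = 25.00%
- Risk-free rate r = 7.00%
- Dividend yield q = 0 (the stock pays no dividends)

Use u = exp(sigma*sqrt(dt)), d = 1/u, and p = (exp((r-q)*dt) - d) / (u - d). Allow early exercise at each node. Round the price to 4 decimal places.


dt = T/N = 1.000000
u = exp(sigma*sqrt(dt)) = 1.284025; d = 1/u = 0.778801
p = (exp((r-q)*dt) - d) / (u - d) = 0.581340
Discount per step: exp(-r*dt) = 0.932394
Stock lattice S(k, i) with i counting down-moves:
  k=0: S(0,0) = 26.3000
  k=1: S(1,0) = 33.7699; S(1,1) = 20.4825
  k=2: S(2,0) = 43.3614; S(2,1) = 26.3000; S(2,2) = 15.9518
Terminal payoffs V(N, i) = max(S_T - K, 0):
  V(2,0) = 20.421369; V(2,1) = 3.360000; V(2,2) = 0.000000
Backward induction: V(k, i) = exp(-r*dt) * [p * V(k+1, i) + (1-p) * V(k+1, i+1)]; then take max(V_cont, immediate exercise) for American.
  V(1,0) = exp(-r*dt) * [p*20.421369 + (1-p)*3.360000] = 12.380754; exercise = 10.829868; V(1,0) = max -> 12.380754
  V(1,1) = exp(-r*dt) * [p*3.360000 + (1-p)*0.000000] = 1.821248; exercise = 0.000000; V(1,1) = max -> 1.821248
  V(0,0) = exp(-r*dt) * [p*12.380754 + (1-p)*1.821248] = 7.421774; exercise = 3.360000; V(0,0) = max -> 7.421774

Answer: Price = V(0,0) = 7.4218
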